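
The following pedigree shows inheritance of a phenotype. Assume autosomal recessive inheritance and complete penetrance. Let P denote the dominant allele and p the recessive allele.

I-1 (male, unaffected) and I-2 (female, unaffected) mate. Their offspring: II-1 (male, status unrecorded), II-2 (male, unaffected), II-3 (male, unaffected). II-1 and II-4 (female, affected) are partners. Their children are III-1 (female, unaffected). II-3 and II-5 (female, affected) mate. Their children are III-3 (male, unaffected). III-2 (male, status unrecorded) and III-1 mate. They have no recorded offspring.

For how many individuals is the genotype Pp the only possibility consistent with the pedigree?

Obligate heterozygotes: III-1 is unaffected so carries P and received p from II-4 (pp), so III-1 is Pp; III-3 is unaffected so carries P and received p from II-5 (pp), so III-3 is Pp.
Every other individual is either homozygous by phenotype or has at least one consistent homozygous assignment, so the count is 2.

2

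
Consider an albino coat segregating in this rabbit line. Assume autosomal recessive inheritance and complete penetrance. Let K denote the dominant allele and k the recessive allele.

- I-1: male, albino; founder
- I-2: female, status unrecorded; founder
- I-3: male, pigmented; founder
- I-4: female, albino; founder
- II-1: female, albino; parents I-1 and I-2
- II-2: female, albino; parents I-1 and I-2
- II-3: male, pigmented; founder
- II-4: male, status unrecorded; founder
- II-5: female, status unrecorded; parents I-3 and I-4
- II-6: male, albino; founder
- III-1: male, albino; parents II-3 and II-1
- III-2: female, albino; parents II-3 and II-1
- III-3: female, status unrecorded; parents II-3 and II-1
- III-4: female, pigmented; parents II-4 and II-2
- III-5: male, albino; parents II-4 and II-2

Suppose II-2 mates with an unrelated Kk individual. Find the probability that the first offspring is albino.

1/2

II-2 is albino, so II-2 is kk.
The cross gives 1/2 Kk : 1/2 kk, so P(offspring is albino) = 1/2.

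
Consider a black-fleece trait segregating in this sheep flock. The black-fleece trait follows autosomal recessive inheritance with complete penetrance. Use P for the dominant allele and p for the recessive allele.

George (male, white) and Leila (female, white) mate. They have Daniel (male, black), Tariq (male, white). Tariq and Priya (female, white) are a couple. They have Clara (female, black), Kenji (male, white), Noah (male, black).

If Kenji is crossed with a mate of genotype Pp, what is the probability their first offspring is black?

1/6

Tariq is white so carries P and passed p to Clara (pp), so Tariq is Pp.
Priya is white so carries P and passed p to Clara (pp), so Priya is Pp.
Kenji is a white offspring of Tariq (Pp) × Priya (Pp), whose cross gives 1/4 PP : 1/2 Pp : 1/4 pp; conditioning on being white, Kenji is PP with probability 1/3, Pp with probability 2/3.
Summing over parental genotype combinations, P(offspring is black) = 2/3·1/4 = 1/6.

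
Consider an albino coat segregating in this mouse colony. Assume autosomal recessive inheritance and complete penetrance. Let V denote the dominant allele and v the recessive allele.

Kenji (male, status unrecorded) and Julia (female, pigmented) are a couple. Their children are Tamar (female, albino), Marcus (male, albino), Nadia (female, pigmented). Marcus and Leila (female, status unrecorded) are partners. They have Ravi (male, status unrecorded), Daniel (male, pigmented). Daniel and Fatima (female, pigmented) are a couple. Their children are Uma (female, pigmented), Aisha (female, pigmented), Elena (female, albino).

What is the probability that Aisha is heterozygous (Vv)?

Daniel is pigmented so carries V and received v from Marcus (vv), so Daniel is Vv.
Fatima is pigmented so carries V and passed v to Elena (vv), so Fatima is Vv.
Their cross gives offspring ratios 1/4 VV : 1/2 Vv : 1/4 vv. Conditioning on Aisha being pigmented, P(Vv) = 1/2 / 3/4 = 2/3.

2/3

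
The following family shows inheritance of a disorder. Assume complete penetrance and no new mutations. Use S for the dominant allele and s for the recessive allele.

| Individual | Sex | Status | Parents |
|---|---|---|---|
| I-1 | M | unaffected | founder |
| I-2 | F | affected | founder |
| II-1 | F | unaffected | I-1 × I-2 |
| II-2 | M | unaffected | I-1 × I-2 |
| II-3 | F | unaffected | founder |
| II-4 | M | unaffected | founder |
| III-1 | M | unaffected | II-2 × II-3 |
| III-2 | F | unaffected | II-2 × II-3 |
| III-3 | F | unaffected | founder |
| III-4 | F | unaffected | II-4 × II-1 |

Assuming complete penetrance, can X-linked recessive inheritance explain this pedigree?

Under X-linked recessive, II-2 (unaffected, male) cannot arise from I-1 (unaffected) × I-2 (affected).

No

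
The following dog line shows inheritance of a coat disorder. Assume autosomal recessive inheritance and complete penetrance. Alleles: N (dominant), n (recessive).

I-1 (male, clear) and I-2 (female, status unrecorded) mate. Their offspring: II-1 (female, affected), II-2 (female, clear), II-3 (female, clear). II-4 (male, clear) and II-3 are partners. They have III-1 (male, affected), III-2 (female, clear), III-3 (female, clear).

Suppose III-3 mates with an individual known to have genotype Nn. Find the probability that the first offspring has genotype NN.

1/3

II-4 is clear so carries N and passed n to III-1 (nn), so II-4 is Nn.
II-3 is clear so carries N and passed n to III-1 (nn), so II-3 is Nn.
III-3 is a clear offspring of II-4 (Nn) × II-3 (Nn), whose cross gives 1/4 NN : 1/2 Nn : 1/4 nn; conditioning on being clear, III-3 is NN with probability 1/3, Nn with probability 2/3.
Summing over parental genotype combinations, P(offspring has genotype NN) = 1/3·1/2 + 2/3·1/4 = 1/3.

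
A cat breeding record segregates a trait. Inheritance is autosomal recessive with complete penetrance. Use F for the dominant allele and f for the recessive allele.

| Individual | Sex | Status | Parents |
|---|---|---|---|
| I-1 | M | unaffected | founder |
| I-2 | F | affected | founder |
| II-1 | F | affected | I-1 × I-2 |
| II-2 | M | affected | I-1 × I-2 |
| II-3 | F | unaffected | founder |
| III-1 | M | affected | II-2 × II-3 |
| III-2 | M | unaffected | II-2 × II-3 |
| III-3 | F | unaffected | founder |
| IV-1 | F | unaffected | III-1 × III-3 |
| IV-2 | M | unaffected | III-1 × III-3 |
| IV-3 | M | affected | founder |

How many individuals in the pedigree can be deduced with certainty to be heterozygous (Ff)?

Obligate heterozygotes: I-1 is unaffected so carries F and passed f to II-1 (ff), so I-1 is Ff; II-3 is unaffected so carries F and passed f to III-1 (ff), so II-3 is Ff; III-2 is unaffected so carries F and received f from II-2 (ff), so III-2 is Ff; IV-1 is unaffected so carries F and received f from III-1 (ff), so IV-1 is Ff; IV-2 is unaffected so carries F and received f from III-1 (ff), so IV-2 is Ff.
Every other individual is either homozygous by phenotype or has at least one consistent homozygous assignment, so the count is 5.

5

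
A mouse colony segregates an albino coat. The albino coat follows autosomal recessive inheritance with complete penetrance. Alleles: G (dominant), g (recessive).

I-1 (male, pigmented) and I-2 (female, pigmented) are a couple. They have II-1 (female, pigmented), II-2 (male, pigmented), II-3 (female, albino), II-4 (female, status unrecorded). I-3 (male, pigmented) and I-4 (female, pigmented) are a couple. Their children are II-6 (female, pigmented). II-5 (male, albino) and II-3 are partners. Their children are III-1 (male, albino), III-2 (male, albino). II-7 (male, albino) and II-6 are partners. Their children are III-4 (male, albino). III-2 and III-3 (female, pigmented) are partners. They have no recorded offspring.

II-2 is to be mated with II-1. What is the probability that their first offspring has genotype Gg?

I-1 is pigmented so carries G and passed g to II-3 (gg), so I-1 is Gg.
I-2 is pigmented so carries G and passed g to II-3 (gg), so I-2 is Gg.
II-2 is a pigmented offspring of I-1 (Gg) × I-2 (Gg), whose cross gives 1/4 GG : 1/2 Gg : 1/4 gg; conditioning on being pigmented, II-2 is GG with probability 1/3, Gg with probability 2/3.
II-1 is a pigmented offspring of I-1 (Gg) × I-2 (Gg), whose cross gives 1/4 GG : 1/2 Gg : 1/4 gg; conditioning on being pigmented, II-1 is GG with probability 1/3, Gg with probability 2/3.
Summing over parental genotype combinations, P(offspring has genotype Gg) = 2/9·1/2 + 2/9·1/2 + 4/9·1/2 = 4/9.

4/9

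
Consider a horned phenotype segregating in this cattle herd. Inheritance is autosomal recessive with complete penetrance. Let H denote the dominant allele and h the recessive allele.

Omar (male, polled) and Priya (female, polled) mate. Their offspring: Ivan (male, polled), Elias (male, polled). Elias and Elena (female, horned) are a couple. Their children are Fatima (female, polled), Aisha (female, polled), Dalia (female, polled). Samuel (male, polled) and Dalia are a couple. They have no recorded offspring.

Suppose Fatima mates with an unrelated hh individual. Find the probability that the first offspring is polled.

Fatima is polled so carries H and received h from Elena (hh), so Fatima is Hh.
The cross gives 1/2 Hh : 1/2 hh, so P(offspring is polled) = 1/2.

1/2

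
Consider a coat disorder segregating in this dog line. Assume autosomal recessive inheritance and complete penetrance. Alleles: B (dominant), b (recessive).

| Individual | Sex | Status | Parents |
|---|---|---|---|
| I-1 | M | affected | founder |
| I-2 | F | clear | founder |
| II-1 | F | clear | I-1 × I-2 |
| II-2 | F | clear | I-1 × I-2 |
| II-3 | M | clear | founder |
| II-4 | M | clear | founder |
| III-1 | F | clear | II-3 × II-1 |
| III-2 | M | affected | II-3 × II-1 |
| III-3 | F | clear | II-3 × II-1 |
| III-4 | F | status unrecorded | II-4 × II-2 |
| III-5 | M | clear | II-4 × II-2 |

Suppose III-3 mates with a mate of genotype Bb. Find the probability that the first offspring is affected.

II-3 is clear so carries B and passed b to III-2 (bb), so II-3 is Bb.
II-1 is clear so carries B and received b from I-1 (bb), so II-1 is Bb.
III-3 is a clear offspring of II-3 (Bb) × II-1 (Bb), whose cross gives 1/4 BB : 1/2 Bb : 1/4 bb; conditioning on being clear, III-3 is BB with probability 1/3, Bb with probability 2/3.
Summing over parental genotype combinations, P(offspring is affected) = 2/3·1/4 = 1/6.

1/6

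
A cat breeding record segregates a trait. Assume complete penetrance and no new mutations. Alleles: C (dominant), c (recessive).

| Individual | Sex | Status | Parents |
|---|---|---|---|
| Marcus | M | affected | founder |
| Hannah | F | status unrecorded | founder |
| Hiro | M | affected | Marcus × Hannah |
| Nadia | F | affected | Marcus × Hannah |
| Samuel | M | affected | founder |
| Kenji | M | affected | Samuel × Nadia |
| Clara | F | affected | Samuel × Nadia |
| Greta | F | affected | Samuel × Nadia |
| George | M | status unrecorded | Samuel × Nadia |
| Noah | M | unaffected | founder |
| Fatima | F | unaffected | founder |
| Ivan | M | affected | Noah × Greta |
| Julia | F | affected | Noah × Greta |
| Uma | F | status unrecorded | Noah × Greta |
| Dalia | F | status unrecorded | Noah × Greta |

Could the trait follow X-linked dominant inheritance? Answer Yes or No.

Yes

A consistent assignment under X-linked dominant exists: Marcus X^C Y, Hannah X^C X^C, Hiro X^C Y, Nadia X^C X^C, Samuel X^C Y, Kenji X^C Y, Clara X^C X^C, Greta X^C X^C, George X^C Y, Noah X^c Y, Fatima X^c X^c, Ivan X^C Y, Julia X^C X^c, Uma X^C X^c, Dalia X^C X^c.
In this assignment every recorded phenotype matches its genotype and every non-founder's genotype is obtainable from its parents' genotypes, so the pedigree is consistent.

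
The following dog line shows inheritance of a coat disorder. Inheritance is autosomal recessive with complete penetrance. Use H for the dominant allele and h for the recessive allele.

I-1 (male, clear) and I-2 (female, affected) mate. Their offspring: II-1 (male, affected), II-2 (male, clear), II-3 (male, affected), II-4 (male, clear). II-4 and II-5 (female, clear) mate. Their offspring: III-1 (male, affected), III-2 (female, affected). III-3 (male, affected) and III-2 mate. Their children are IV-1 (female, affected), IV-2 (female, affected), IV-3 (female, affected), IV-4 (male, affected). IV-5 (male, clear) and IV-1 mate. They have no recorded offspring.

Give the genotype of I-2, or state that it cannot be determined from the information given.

I-2 is affected, so I-2 is hh.

hh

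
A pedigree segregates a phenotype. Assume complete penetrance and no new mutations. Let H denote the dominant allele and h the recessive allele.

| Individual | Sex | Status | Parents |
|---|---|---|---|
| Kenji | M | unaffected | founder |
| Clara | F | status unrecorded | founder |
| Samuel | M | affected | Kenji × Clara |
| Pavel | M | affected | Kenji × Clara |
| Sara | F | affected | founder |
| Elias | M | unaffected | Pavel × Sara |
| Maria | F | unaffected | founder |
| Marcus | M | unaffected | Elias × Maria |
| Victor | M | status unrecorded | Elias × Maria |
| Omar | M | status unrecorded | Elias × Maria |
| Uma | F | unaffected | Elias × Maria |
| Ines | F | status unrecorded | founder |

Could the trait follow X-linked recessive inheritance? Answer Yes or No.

No

Under X-linked recessive, Elias (unaffected, male) cannot arise from Pavel (affected) × Sara (affected).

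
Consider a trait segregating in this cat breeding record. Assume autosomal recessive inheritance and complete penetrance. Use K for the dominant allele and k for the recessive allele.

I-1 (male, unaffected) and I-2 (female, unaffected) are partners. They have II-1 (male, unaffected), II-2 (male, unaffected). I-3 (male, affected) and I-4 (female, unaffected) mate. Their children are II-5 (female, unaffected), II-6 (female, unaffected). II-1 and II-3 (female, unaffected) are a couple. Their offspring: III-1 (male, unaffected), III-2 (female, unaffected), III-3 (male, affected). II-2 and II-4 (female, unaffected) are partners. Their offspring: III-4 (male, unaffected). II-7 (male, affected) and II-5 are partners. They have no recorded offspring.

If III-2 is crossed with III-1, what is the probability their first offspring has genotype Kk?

II-1 is unaffected so carries K and passed k to III-3 (kk), so II-1 is Kk.
II-3 is unaffected so carries K and passed k to III-3 (kk), so II-3 is Kk.
III-2 is an unaffected offspring of II-1 (Kk) × II-3 (Kk), whose cross gives 1/4 KK : 1/2 Kk : 1/4 kk; conditioning on being unaffected, III-2 is KK with probability 1/3, Kk with probability 2/3.
III-1 is an unaffected offspring of II-1 (Kk) × II-3 (Kk), whose cross gives 1/4 KK : 1/2 Kk : 1/4 kk; conditioning on being unaffected, III-1 is KK with probability 1/3, Kk with probability 2/3.
Summing over parental genotype combinations, P(offspring has genotype Kk) = 2/9·1/2 + 2/9·1/2 + 4/9·1/2 = 4/9.

4/9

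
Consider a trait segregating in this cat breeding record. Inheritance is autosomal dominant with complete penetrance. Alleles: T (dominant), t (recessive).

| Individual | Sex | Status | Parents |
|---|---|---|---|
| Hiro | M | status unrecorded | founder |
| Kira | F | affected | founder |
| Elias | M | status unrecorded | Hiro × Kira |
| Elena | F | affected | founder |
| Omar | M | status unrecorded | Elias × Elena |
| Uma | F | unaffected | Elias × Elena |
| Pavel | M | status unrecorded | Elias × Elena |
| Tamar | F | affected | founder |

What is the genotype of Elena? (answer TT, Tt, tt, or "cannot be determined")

From phenotype alone, Elena is TT or Tt.
Elena is affected so carries T and passed t to Uma (tt), so Elena is Tt.

Tt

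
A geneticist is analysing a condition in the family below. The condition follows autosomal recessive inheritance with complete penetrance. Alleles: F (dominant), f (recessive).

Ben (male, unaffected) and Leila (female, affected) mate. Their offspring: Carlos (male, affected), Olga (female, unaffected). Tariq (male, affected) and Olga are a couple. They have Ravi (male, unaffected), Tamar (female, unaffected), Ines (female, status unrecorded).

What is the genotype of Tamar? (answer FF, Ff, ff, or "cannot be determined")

Ff

From phenotype alone, Tamar is FF or Ff.
Tamar is unaffected so carries F and received f from Tariq (ff), so Tamar is Ff.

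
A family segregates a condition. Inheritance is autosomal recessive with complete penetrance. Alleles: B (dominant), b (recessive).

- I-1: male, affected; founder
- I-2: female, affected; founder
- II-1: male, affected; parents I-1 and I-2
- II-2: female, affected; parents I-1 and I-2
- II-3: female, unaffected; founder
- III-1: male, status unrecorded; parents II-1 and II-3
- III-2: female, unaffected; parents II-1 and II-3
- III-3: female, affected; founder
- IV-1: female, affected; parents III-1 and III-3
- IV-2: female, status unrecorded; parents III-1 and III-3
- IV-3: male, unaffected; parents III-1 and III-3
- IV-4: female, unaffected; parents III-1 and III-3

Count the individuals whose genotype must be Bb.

4

Obligate heterozygotes: III-1 passed B to IV-3 (Bb, whose b came from III-3) and received b from II-1 (bb), so III-1 is Bb; III-2 is unaffected so carries B and received b from II-1 (bb), so III-2 is Bb; IV-3 is unaffected so carries B and received b from III-3 (bb), so IV-3 is Bb; IV-4 is unaffected so carries B and received b from III-3 (bb), so IV-4 is Bb.
Every other individual is either homozygous by phenotype or has at least one consistent homozygous assignment, so the count is 4.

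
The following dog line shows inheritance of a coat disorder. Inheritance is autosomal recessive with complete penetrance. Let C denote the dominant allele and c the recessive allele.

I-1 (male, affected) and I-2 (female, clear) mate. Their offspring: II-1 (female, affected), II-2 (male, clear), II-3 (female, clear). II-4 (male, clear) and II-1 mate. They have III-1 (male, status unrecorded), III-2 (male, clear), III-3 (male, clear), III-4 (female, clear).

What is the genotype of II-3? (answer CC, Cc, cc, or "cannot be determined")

From phenotype alone, II-3 is CC or Cc.
II-3 is clear so carries C and received c from I-1 (cc), so II-3 is Cc.

Cc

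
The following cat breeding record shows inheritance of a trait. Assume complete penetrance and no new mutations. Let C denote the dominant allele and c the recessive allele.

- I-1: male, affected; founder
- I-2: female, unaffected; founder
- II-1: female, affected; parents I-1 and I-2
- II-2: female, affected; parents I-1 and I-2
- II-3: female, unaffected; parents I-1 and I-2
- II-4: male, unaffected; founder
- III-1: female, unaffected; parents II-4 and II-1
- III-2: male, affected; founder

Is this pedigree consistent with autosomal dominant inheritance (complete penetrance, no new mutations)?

A consistent assignment under autosomal dominant exists: I-1 Cc, I-2 cc, II-1 Cc, II-2 Cc, II-3 cc, II-4 cc, III-1 cc, III-2 CC.
In this assignment every recorded phenotype matches its genotype and every non-founder's genotype is obtainable from its parents' genotypes, so the pedigree is consistent.

Yes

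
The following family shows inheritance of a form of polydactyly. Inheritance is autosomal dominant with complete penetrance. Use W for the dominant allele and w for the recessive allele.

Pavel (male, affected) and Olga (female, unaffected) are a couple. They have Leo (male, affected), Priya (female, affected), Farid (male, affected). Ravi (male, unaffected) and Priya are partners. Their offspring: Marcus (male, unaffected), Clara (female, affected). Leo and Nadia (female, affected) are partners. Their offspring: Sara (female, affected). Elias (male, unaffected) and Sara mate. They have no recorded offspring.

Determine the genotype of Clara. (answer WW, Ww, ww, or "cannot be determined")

Ww

From phenotype alone, Clara is WW or Ww.
Clara is affected so carries W and received w from Ravi (ww), so Clara is Ww.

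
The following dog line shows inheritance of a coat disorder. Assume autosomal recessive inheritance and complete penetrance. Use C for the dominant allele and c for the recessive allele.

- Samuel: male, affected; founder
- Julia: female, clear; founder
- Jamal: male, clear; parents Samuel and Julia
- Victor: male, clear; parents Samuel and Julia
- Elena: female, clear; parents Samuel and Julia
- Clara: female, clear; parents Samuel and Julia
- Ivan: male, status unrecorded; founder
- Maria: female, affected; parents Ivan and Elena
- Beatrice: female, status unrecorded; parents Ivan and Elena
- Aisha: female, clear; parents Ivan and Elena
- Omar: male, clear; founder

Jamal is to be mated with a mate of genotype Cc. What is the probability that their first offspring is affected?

Jamal is clear so carries C and received c from Samuel (cc), so Jamal is Cc.
The cross gives 1/4 CC : 1/2 Cc : 1/4 cc, so P(offspring is affected) = 1/4.

1/4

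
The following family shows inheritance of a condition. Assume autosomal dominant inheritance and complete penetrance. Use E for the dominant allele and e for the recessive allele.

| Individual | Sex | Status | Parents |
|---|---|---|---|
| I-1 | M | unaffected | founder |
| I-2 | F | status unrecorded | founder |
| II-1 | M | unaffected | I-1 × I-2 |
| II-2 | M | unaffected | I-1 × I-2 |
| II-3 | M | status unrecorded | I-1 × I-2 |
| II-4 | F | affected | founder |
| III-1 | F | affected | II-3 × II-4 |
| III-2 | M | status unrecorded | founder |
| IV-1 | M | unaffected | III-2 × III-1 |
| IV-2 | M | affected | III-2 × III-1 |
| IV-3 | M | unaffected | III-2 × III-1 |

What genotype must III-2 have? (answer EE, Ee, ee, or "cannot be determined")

cannot be determined

III-2's phenotype is unrecorded, and no parent or child forces a single allele at both positions; consistent genotype assignments exist with III-2 as Ee or ee.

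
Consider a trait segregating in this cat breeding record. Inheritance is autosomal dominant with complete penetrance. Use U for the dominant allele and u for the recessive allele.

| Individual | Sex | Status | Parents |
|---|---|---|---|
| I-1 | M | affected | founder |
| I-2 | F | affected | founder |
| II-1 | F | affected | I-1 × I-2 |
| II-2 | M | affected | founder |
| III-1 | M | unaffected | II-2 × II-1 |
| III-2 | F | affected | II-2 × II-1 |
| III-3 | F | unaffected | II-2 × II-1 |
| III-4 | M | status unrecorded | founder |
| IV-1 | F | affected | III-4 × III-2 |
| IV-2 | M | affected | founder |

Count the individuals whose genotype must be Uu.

Obligate heterozygotes: II-1 is affected so carries U and passed u to III-1 (uu), so II-1 is Uu; II-2 is affected so carries U and passed u to III-1 (uu), so II-2 is Uu.
Every other individual is either homozygous by phenotype or has at least one consistent homozygous assignment, so the count is 2.

2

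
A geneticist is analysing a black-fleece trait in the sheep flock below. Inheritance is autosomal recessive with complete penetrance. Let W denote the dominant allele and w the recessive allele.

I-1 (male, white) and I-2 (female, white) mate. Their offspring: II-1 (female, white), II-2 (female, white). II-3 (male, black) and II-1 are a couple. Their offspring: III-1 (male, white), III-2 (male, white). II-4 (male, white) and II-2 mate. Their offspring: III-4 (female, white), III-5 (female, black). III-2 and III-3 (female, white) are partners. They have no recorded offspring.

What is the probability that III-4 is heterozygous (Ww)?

2/3

II-4 is white so carries W and passed w to III-5 (ww), so II-4 is Ww.
II-2 is white so carries W and passed w to III-5 (ww), so II-2 is Ww.
Their cross gives offspring ratios 1/4 WW : 1/2 Ww : 1/4 ww. Conditioning on III-4 being white, P(Ww) = 1/2 / 3/4 = 2/3.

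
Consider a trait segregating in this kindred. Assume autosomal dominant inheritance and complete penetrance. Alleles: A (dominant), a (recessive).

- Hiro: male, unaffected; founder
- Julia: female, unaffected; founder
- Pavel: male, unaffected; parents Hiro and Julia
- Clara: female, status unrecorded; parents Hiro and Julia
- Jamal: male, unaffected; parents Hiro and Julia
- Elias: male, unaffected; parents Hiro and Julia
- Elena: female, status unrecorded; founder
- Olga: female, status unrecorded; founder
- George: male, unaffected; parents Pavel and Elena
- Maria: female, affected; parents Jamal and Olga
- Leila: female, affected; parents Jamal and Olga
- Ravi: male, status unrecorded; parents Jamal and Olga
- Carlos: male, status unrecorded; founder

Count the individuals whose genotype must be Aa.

2

Obligate heterozygotes: Maria is affected so carries A and received a from Jamal (aa), so Maria is Aa; Leila is affected so carries A and received a from Jamal (aa), so Leila is Aa.
Every other individual is either homozygous by phenotype or has at least one consistent homozygous assignment, so the count is 2.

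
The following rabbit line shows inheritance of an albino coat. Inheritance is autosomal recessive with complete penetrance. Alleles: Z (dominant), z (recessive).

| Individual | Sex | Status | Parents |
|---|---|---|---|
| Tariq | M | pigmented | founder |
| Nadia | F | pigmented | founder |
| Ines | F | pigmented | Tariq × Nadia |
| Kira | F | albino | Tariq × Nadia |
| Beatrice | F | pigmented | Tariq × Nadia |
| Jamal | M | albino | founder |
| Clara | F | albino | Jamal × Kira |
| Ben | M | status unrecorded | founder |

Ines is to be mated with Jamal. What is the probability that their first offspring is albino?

Tariq is pigmented so carries Z and passed z to Kira (zz), so Tariq is Zz.
Nadia is pigmented so carries Z and passed z to Kira (zz), so Nadia is Zz.
Ines is a pigmented offspring of Tariq (Zz) × Nadia (Zz), whose cross gives 1/4 ZZ : 1/2 Zz : 1/4 zz; conditioning on being pigmented, Ines is ZZ with probability 1/3, Zz with probability 2/3.
Jamal is albino, so Jamal is zz.
Summing over parental genotype combinations, P(offspring is albino) = 2/3·1/2 = 1/3.

1/3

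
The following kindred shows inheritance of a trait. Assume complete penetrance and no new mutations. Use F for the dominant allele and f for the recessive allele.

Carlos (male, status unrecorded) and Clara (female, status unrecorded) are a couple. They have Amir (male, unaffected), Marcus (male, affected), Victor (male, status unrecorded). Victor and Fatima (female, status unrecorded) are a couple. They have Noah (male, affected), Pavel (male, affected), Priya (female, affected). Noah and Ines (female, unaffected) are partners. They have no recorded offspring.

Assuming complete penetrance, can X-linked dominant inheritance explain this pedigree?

A consistent assignment under X-linked dominant exists: Carlos X^F Y, Clara X^F X^f, Amir X^f Y, Marcus X^F Y, Victor X^F Y, Fatima X^F X^F, Noah X^F Y, Pavel X^F Y, Priya X^F X^F, Ines X^f X^f.
In this assignment every recorded phenotype matches its genotype and every non-founder's genotype is obtainable from its parents' genotypes, so the pedigree is consistent.

Yes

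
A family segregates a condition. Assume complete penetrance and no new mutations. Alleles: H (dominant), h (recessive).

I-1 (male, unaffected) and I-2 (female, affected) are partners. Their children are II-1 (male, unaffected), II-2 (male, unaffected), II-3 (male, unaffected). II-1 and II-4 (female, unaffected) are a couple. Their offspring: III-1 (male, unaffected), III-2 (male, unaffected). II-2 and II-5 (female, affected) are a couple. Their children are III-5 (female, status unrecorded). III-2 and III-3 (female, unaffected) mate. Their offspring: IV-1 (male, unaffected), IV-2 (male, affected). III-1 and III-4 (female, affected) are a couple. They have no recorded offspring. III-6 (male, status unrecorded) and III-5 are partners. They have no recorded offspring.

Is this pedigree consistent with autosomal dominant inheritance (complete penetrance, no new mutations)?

Under autosomal dominant, IV-2 (affected, male) cannot arise from III-2 (unaffected) × III-3 (unaffected).

No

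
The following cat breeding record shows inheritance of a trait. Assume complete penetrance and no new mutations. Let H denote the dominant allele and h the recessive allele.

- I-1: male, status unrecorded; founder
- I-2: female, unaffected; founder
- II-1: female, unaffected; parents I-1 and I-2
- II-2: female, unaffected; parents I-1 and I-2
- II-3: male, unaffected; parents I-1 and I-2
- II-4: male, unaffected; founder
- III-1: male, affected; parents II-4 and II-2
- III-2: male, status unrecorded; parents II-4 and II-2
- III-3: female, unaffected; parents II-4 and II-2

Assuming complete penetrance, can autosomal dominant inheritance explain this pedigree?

No

Under autosomal dominant, III-1 (affected, male) cannot arise from II-4 (unaffected) × II-2 (unaffected).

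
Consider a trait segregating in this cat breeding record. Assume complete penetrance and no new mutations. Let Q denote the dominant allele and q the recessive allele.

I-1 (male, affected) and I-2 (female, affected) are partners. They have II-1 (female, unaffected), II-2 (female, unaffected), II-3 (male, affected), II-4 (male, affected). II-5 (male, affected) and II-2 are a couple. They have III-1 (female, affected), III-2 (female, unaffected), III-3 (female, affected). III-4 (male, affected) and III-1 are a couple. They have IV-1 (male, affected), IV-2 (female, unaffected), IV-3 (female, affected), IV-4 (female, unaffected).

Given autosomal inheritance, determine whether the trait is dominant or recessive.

dominant

I-1 and I-2 are both affected yet have an unaffected child II-1. Under a recessive model two affected parents are homozygous and every child would be affected, so the trait cannot be recessive.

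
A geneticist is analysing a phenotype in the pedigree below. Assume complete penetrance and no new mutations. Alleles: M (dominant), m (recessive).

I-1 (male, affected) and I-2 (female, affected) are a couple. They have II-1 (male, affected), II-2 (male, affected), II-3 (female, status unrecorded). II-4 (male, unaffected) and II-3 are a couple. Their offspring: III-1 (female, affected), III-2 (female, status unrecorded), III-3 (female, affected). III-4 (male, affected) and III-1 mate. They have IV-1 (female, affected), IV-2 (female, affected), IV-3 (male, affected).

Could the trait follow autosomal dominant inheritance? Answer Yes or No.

Yes

A consistent assignment under autosomal dominant exists: I-1 MM, I-2 MM, II-1 MM, II-2 MM, II-3 MM, II-4 mm, III-1 Mm, III-2 Mm, III-3 Mm, III-4 MM, IV-1 MM, IV-2 MM, IV-3 MM.
In this assignment every recorded phenotype matches its genotype and every non-founder's genotype is obtainable from its parents' genotypes, so the pedigree is consistent.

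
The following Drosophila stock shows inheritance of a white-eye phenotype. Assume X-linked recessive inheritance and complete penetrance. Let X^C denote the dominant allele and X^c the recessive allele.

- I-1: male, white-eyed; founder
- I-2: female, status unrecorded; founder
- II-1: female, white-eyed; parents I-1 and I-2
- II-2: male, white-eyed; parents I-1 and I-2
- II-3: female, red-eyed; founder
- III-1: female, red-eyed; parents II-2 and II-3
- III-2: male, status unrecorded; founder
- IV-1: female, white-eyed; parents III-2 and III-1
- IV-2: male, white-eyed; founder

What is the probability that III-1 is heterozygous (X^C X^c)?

1

III-1 is red-eyed so carries C and received c from II-2 (X^c Y), so III-1 is X^C X^c, giving P(X^C X^c) = 1.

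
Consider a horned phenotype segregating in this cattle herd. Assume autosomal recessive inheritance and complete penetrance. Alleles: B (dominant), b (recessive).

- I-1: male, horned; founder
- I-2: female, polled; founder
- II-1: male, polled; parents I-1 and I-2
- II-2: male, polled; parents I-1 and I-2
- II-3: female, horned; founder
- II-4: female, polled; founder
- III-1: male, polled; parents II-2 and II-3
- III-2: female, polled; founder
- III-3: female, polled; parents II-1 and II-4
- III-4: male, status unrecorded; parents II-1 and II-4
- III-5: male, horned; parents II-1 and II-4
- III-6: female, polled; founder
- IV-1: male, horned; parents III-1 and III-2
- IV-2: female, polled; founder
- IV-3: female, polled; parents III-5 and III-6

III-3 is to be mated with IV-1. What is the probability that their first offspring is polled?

II-1 is polled so carries B and received b from I-1 (bb), so II-1 is Bb.
II-4 is polled so carries B and passed b to III-5 (bb), so II-4 is Bb.
III-3 is a polled offspring of II-1 (Bb) × II-4 (Bb), whose cross gives 1/4 BB : 1/2 Bb : 1/4 bb; conditioning on being polled, III-3 is BB with probability 1/3, Bb with probability 2/3.
IV-1 is horned, so IV-1 is bb.
Summing over parental genotype combinations, P(offspring is polled) = 1/3·1 + 2/3·1/2 = 2/3.

2/3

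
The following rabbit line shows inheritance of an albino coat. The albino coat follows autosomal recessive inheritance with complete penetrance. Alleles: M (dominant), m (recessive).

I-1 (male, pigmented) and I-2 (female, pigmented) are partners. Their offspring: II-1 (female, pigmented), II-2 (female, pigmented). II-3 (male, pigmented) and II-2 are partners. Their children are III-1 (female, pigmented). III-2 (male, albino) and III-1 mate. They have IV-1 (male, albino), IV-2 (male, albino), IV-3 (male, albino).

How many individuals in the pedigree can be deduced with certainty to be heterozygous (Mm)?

1

Obligate heterozygotes: III-1 is pigmented so carries M and passed m to IV-1 (mm), so III-1 is Mm.
Every other individual is either homozygous by phenotype or has at least one consistent homozygous assignment, so the count is 1.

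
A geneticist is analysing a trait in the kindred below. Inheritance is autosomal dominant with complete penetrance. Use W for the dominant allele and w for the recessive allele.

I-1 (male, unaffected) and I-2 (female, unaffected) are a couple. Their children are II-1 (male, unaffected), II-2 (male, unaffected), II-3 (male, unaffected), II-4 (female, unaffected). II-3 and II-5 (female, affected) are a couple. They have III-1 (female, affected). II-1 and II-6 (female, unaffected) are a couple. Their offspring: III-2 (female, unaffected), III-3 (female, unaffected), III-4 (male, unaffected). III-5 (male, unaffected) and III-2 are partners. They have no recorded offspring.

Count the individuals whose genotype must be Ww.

1

Obligate heterozygotes: III-1 is affected so carries W and received w from II-3 (ww), so III-1 is Ww.
Every other individual is either homozygous by phenotype or has at least one consistent homozygous assignment, so the count is 1.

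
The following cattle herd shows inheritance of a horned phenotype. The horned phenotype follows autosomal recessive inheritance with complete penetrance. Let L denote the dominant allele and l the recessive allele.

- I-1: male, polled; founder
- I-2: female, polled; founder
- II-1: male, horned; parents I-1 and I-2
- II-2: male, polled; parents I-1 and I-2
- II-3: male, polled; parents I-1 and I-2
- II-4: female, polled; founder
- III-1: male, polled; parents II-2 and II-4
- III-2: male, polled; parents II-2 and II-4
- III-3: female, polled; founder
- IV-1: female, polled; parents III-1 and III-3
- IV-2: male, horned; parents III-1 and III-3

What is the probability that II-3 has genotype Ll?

I-1 is polled so carries L and passed l to II-1 (ll), so I-1 is Ll.
I-2 is polled so carries L and passed l to II-1 (ll), so I-2 is Ll.
Their cross gives offspring ratios 1/4 LL : 1/2 Ll : 1/4 ll. Conditioning on II-3 being polled, P(Ll) = 1/2 / 3/4 = 2/3.

2/3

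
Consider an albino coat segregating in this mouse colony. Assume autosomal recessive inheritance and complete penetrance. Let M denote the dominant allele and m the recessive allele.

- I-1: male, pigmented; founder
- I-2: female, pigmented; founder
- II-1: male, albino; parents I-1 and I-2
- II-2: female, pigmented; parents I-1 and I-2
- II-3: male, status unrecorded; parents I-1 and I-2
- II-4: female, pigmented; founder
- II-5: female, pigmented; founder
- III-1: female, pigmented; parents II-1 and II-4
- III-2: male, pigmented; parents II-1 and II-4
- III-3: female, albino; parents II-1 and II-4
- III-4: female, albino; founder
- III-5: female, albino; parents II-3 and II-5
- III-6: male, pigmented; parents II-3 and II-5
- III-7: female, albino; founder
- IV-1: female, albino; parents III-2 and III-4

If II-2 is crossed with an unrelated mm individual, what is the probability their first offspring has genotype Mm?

I-1 is pigmented so carries M and passed m to II-1 (mm), so I-1 is Mm.
I-2 is pigmented so carries M and passed m to II-1 (mm), so I-2 is Mm.
II-2 is a pigmented offspring of I-1 (Mm) × I-2 (Mm), whose cross gives 1/4 MM : 1/2 Mm : 1/4 mm; conditioning on being pigmented, II-2 is MM with probability 1/3, Mm with probability 2/3.
Summing over parental genotype combinations, P(offspring has genotype Mm) = 1/3·1 + 2/3·1/2 = 2/3.

2/3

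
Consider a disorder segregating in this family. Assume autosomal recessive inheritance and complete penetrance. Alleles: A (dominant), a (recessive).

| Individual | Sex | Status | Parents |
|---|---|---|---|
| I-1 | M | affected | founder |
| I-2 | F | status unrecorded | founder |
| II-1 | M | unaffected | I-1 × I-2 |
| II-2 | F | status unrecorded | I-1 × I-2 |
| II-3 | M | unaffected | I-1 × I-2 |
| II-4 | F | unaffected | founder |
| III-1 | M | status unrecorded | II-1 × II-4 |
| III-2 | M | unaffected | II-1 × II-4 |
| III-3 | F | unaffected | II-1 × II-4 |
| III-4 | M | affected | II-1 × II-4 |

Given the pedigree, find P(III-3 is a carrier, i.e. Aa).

II-1 is unaffected so carries A and received a from I-1 (aa), so II-1 is Aa.
II-4 is unaffected so carries A and passed a to III-4 (aa), so II-4 is Aa.
Their cross gives offspring ratios 1/4 AA : 1/2 Aa : 1/4 aa. Conditioning on III-3 being unaffected, P(Aa) = 1/2 / 3/4 = 2/3.

2/3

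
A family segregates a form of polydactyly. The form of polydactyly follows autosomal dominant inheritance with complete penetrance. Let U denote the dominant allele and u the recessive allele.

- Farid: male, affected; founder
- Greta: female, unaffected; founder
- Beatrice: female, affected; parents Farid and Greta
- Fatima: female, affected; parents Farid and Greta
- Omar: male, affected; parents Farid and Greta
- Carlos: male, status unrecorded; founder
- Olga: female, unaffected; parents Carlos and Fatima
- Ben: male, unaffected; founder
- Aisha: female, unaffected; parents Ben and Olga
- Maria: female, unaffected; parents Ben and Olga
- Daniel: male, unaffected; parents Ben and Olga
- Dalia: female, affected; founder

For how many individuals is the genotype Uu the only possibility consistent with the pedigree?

3

Obligate heterozygotes: Beatrice is affected so carries U and received u from Greta (uu), so Beatrice is Uu; Fatima is affected so carries U and received u from Greta (uu), so Fatima is Uu; Omar is affected so carries U and received u from Greta (uu), so Omar is Uu.
Every other individual is either homozygous by phenotype or has at least one consistent homozygous assignment, so the count is 3.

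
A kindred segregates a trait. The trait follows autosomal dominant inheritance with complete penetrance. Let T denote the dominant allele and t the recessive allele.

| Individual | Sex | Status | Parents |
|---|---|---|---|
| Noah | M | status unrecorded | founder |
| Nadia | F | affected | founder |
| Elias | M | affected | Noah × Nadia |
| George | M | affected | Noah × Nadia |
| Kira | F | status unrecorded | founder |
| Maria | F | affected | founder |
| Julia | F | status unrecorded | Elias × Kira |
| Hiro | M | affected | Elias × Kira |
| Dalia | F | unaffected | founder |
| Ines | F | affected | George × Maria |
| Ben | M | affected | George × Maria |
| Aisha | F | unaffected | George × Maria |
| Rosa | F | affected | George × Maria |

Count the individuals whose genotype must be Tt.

Obligate heterozygotes: George is affected so carries T and passed t to Aisha (tt), so George is Tt; Maria is affected so carries T and passed t to Aisha (tt), so Maria is Tt.
Every other individual is either homozygous by phenotype or has at least one consistent homozygous assignment, so the count is 2.

2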